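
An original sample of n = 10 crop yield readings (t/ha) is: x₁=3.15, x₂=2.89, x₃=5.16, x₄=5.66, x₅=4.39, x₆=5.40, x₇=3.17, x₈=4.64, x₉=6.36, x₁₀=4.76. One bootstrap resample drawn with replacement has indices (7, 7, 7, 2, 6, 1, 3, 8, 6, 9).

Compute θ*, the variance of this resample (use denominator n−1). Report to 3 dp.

θ* = 1.626

Resample values: 3.17, 3.17, 3.17, 2.89, 5.40, 3.15, 5.16, 4.64, 5.40, 6.36.
Mean = 4.2510; sum of squared deviations = 14.6361
s² = 14.6361 / 9 = 1.6262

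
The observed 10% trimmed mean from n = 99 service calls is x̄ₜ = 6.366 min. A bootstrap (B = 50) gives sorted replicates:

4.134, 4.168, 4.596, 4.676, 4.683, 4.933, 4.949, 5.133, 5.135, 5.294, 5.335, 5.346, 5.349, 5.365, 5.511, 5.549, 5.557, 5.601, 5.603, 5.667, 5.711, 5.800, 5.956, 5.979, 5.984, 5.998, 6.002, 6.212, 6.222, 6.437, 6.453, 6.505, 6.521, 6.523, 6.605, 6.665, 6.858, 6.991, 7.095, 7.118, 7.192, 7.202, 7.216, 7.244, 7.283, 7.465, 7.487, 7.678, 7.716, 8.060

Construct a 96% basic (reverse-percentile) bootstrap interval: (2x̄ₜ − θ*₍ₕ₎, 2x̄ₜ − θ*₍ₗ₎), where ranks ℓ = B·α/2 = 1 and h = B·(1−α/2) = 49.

(5.016, 8.598)

Percentile endpoints at ranks 1 and 49: θ*₍1₎ = 4.134, θ*₍49₎ = 7.716.
Basic interval reflects these around x̄ₜ:
  lower = 2 × 6.366 − 7.716 = 5.016
  upper = 2 × 6.366 − 4.134 = 8.598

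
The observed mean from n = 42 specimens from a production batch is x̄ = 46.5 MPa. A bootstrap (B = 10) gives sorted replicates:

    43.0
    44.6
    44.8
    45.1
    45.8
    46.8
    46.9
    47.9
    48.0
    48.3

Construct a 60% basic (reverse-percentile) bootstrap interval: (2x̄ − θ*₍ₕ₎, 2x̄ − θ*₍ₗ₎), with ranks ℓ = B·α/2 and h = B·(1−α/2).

(45.1, 48.4)

Percentile endpoints at ranks 2 and 8: θ*₍2₎ = 44.6, θ*₍8₎ = 47.9.
Basic interval reflects these around x̄:
  lower = 2 × 46.5 − 47.9 = 45.1
  upper = 2 × 46.5 − 44.6 = 48.4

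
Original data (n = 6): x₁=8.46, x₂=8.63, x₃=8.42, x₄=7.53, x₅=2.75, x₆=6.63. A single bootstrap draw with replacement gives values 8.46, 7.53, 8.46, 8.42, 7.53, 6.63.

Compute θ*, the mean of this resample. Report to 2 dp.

θ* = 7.84

Mean = (8.46 + 7.53 + 8.46 + 8.42 + 7.53 + 6.63) / 6 = 47.030 / 6 = 7.84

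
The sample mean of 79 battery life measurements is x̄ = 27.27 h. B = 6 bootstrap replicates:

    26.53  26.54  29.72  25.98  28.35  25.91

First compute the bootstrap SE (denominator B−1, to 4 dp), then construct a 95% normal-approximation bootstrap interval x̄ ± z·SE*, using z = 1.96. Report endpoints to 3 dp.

Mean of replicates = 27.1717; sum of squared deviations = 11.7051; SE* = √(11.7051/5) = 1.5300
Margin = 1.96 × 1.5300 = 2.9988
Interval: 27.27 ± 2.9988

(24.271, 30.269)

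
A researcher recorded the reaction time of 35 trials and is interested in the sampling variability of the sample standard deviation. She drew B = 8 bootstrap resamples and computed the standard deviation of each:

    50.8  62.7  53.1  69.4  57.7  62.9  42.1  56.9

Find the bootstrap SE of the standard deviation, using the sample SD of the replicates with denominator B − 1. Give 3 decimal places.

SE* = 8.428

Bootstrap SE is the standard deviation of the 8 replicate standard deviations.
Mean of replicates: (50.8 + 62.7 + 53.1 + 69.4 + 57.7 + 62.9 + 42.1 + 56.9) / 8 = 455.6000 / 8 = 56.9500
Sum of squared deviations: (−6.1500)² + (+5.7500)² + (−3.8500)² + (+12.4500)² + (+0.7500)² + (+5.9500)² + (−14.8500)² + (−0.0500)² = 497.2000
Variance = 497.2000 / 7 = 71.0286
SE* = √71.0286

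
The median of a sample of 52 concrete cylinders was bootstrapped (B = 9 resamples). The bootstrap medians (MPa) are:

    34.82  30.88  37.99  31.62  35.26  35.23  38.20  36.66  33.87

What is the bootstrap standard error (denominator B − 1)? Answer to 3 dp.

Bootstrap SE is the standard deviation of the 9 replicate medians.
Mean of replicates: (34.82 + 30.88 + 37.99 + 31.62 + 35.26 + 35.23 + 38.20 + 36.66 + 33.87) / 9 = 314.5300 / 9 = 34.9478
Sum of squared deviations: (−0.1278)² + (−4.0678)² + (+3.0422)² + (−3.3278)² + (+0.3122)² + (+0.2822)² + (+3.2522)² + (+1.7122)² + (−1.0778)² = 51.7398
Variance = 51.7398 / 8 = 6.4675
SE* = √6.4675

SE* = 2.543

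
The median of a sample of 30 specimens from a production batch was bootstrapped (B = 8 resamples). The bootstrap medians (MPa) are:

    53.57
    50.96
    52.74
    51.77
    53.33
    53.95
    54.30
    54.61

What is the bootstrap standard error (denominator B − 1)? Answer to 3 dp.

SE* = 1.263

Bootstrap SE is the standard deviation of the 8 replicate medians.
Mean of replicates: (53.57 + 50.96 + 52.74 + 51.77 + 53.33 + 53.95 + 54.30 + 54.61) / 8 = 425.2300 / 8 = 53.1538
Sum of squared deviations: (+0.4162)² + (−2.1938)² + (−0.4138)² + (−1.3837)² + (+0.1762)² + (+0.7963)² + (+1.1462)² + (+1.4562)² = 11.1714
Variance = 11.1714 / 7 = 1.5959
SE* = √1.5959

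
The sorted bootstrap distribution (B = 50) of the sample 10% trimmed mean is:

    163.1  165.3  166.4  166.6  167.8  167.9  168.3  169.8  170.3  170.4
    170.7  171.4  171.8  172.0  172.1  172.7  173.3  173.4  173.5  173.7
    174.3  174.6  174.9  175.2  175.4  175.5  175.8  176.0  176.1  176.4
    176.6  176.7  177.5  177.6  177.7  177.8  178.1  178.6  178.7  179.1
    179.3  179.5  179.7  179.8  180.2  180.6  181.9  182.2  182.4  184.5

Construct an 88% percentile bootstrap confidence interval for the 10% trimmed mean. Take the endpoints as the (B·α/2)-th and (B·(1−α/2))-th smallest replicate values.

α = 0.12; lower rank = 50 × 0.060 = 3; upper rank = 50 × 0.940 = 47.
The 3rd smallest replicate is 166.4; the 47th is 181.9.

(166.4, 181.9)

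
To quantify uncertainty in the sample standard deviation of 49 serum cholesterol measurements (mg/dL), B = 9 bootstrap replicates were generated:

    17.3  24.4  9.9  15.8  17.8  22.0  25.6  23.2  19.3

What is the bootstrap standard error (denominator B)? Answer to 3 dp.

SE* = 4.652

Bootstrap SE is the standard deviation of the 9 replicate standard deviations.
Mean of replicates: (17.3 + 24.4 + 9.9 + 15.8 + 17.8 + 22.0 + 25.6 + 23.2 + 19.3) / 9 = 175.3000 / 9 = 19.4778
Sum of squared deviations: (−2.1778)² + (+4.9222)² + (−9.5778)² + (−3.6778)² + (−1.6778)² + (+2.5222)² + (+6.1222)² + (+3.7222)² + (−0.1778)² = 194.7756
Variance = 194.7756 / 9 = 21.6417
SE* = √21.6417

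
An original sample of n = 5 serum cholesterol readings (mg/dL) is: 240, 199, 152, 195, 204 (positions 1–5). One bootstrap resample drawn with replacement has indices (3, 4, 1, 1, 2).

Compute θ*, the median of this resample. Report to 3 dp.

Resample values: 152, 195, 240, 240, 199.
Sorted: 152, 195, 199, 240, 240
Median = middle value = 199.000

θ* = 199.000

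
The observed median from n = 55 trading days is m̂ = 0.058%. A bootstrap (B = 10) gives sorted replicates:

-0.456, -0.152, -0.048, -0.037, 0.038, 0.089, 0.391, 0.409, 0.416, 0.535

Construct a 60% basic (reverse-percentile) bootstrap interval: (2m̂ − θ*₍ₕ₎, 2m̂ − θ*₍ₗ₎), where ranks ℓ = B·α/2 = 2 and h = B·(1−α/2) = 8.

(-0.293, 0.268)

Percentile endpoints at ranks 2 and 8: θ*₍2₎ = -0.152, θ*₍8₎ = 0.409.
Basic interval reflects these around m̂:
  lower = 2 × 0.058 − 0.409 = -0.293
  upper = 2 × 0.058 − -0.152 = 0.268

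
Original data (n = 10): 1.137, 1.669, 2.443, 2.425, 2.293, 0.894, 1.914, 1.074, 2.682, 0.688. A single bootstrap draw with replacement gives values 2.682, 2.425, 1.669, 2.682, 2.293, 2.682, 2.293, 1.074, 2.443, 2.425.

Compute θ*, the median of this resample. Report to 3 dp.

θ* = 2.425

Sorted: 1.074, 1.669, 2.293, 2.293, 2.425, 2.425, 2.443, 2.682, 2.682, 2.682
Median = average of the two middle values = 2.425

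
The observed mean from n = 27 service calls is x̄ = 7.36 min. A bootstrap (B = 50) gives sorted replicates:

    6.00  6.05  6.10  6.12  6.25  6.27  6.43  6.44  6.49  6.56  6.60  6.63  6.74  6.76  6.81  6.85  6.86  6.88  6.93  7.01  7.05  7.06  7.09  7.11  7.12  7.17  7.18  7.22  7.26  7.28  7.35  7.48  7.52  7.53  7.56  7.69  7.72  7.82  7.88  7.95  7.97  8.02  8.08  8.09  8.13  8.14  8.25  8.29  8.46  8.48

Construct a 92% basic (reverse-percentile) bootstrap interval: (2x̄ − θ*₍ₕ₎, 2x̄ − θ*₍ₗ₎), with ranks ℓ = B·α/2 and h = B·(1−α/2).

(6.43, 8.67)

Percentile endpoints at ranks 2 and 48: θ*₍2₎ = 6.05, θ*₍48₎ = 8.29.
Basic interval reflects these around x̄:
  lower = 2 × 7.36 − 8.29 = 6.43
  upper = 2 × 7.36 − 6.05 = 8.67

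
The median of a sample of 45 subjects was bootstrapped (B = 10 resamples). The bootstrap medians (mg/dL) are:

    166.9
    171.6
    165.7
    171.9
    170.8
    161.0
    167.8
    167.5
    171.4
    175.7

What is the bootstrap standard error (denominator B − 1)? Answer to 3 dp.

SE* = 4.110

Bootstrap SE is the standard deviation of the 10 replicate medians.
Mean of replicates: (166.9 + 171.6 + 165.7 + 171.9 + 170.8 + 161.0 + 167.8 + 167.5 + 171.4 + 175.7) / 10 = 1690.3000 / 10 = 169.0300
Sum of squared deviations: (−2.1300)² + (+2.5700)² + (−3.3300)² + (+2.8700)² + (+1.7700)² + (−8.0300)² + (−1.2300)² + (−1.5300)² + (+2.3700)² + (+6.6700)² = 152.0410
Variance = 152.0410 / 9 = 16.8934
SE* = √16.8934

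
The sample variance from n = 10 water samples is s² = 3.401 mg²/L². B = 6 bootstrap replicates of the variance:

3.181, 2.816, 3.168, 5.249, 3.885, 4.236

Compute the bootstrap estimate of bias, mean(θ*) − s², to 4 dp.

bias = +0.3548

mean(θ*) = (3.181 + 2.816 + 3.168 + 5.249 + 3.885 + 4.236) / 6 = 3.75583
bias = 3.75583 − 3.401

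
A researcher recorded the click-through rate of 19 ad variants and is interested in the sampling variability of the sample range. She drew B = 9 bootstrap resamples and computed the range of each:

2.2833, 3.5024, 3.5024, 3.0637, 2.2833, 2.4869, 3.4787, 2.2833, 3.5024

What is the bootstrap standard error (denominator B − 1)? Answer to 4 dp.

Bootstrap SE is the standard deviation of the 9 replicate ranges.
Mean of replicates: (2.2833 + 3.5024 + 3.5024 + 3.0637 + 2.2833 + 2.4869 + 3.4787 + 2.2833 + 3.5024) / 9 = 26.38640 / 9 = 2.93182
Sum of squared deviations: (−0.64852)² + (+0.57058)² + (+0.57058)² + (+0.13188)² + (−0.64852)² + (−0.44492)² + (+0.54688)² + (−0.64852)² + (+0.57058)² = 2.75284
Variance = 2.75284 / 8 = 0.34411
SE* = √0.34411

SE* = 0.5866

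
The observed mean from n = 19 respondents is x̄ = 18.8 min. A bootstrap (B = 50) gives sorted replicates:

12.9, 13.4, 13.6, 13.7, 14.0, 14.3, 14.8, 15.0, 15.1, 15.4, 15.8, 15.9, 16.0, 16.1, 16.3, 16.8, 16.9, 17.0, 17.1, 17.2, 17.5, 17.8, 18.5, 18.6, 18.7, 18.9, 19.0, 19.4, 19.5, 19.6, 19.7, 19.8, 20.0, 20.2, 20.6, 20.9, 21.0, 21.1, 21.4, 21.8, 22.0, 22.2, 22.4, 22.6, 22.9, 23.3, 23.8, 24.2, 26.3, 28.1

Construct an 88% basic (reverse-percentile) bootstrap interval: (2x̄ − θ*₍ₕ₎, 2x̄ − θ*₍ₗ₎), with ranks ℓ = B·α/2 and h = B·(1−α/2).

(13.8, 24.0)

Percentile endpoints at ranks 3 and 47: θ*₍3₎ = 13.6, θ*₍47₎ = 23.8.
Basic interval reflects these around x̄:
  lower = 2 × 18.8 − 23.8 = 13.8
  upper = 2 × 18.8 − 13.6 = 24.0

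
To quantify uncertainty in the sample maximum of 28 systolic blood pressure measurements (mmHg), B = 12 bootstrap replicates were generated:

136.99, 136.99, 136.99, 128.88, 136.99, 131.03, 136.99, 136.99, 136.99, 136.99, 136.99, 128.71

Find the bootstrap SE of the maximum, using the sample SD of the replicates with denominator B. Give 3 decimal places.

Bootstrap SE is the standard deviation of the 12 replicate maximums.
Mean of replicates: (136.99 + 136.99 + 136.99 + 128.88 + 136.99 + 131.03 + 136.99 + 136.99 + 136.99 + 136.99 + 136.99 + 128.71) / 12 = 1621.5300 / 12 = 135.1275
Sum of squared deviations: (+1.8625)² + (+1.8625)² + (+1.8625)² + (−6.2475)² + (+1.8625)² + (−4.0975)² + (+1.8625)² + (+1.8625)² + (+1.8625)² + (+1.8625)² + (+1.8625)² + (−6.4175)² = 128.2252
Variance = 128.2252 / 12 = 10.6854
SE* = √10.6854

SE* = 3.269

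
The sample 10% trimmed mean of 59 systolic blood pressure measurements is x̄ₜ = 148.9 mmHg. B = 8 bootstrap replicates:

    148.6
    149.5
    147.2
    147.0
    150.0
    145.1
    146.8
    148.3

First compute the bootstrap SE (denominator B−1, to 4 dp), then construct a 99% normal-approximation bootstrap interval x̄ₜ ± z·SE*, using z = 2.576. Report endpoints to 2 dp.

(144.78, 153.02)

Mean of replicates = 147.8125; sum of squared deviations = 17.9088; SE* = √(17.9088/7) = 1.5995
Margin = 2.576 × 1.5995 = 4.120
Interval: 148.9 ± 4.120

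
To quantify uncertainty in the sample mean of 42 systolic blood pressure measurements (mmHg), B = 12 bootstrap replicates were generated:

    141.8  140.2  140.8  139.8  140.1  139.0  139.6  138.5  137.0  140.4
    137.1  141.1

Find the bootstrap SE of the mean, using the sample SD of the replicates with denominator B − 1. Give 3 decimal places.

SE* = 1.489

Bootstrap SE is the standard deviation of the 12 replicate means.
Mean of replicates: (141.8 + 140.2 + 140.8 + 139.8 + 140.1 + 139.0 + 139.6 + 138.5 + 137.0 + 140.4 + 137.1 + 141.1) / 12 = 1675.4000 / 12 = 139.6167
Sum of squared deviations: (+2.1833)² + (+0.5833)² + (+1.1833)² + (+0.1833)² + (+0.4833)² + (−0.6167)² + (−0.0167)² + (−1.1167)² + (−2.6167)² + (+0.7833)² + (−2.5167)² + (+1.4833)² = 24.3967
Variance = 24.3967 / 11 = 2.2179
SE* = √2.2179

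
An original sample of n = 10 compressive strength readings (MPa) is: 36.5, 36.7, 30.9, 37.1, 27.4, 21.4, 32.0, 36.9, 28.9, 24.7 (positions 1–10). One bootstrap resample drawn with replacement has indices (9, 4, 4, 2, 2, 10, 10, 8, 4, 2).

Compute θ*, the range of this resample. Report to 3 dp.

Resample values: 28.9, 37.1, 37.1, 36.7, 36.7, 24.7, 24.7, 36.9, 37.1, 36.7.
Range = 37.1 − 24.7 = 12.400

θ* = 12.400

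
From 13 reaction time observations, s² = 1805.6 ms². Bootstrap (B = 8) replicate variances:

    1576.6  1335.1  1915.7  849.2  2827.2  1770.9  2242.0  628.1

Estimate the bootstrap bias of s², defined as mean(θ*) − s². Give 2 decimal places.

mean(θ*) = (1576.6 + 1335.1 + 1915.7 + 849.2 + 2827.2 + 1770.9 + 2242.0 + 628.1) / 8 = 1643.100
bias = 1643.100 − 1805.6

bias = −162.50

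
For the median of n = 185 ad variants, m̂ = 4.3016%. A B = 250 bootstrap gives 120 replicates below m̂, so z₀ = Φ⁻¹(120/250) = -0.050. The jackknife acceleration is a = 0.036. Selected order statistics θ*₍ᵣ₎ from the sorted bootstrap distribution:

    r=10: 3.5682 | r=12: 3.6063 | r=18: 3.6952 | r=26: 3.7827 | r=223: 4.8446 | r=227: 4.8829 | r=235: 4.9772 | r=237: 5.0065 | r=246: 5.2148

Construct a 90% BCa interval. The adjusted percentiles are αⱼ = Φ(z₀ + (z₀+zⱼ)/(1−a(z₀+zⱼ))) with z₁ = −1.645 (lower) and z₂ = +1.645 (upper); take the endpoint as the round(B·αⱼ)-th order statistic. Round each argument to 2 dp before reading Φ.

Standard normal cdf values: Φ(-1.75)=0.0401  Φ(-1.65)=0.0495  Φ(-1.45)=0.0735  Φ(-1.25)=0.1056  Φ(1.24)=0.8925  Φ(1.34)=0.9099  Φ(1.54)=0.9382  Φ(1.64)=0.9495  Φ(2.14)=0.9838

Lower: z₀ + z₁ = -0.050 + (-1.645) = -1.695; 1 − a(z₀+z₁) = 1 − (0.036)(-1.695) = 1.0610; argument = -0.050 + (-1.695)/1.0610 = -1.6475 → -1.65.
α₁ = Φ(-1.65) = 0.0495; rank = round(250 × 0.0495) = 12; θ*₍12₎ = 3.6063.
Upper: z₀ + z₂ = 1.595; 1 − a(z₀+z₂) = 0.9426; argument = 1.6422 → 1.64; α₂ = 0.9495; rank = 237; θ*₍237₎ = 5.0065.

(3.6063, 5.0065)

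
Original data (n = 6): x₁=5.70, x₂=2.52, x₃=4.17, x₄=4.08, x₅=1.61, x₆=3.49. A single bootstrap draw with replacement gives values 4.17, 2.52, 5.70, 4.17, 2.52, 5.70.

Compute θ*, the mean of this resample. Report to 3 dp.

θ* = 4.130

Mean = (4.17 + 2.52 + 5.70 + 4.17 + 2.52 + 5.70) / 6 = 24.780 / 6 = 4.130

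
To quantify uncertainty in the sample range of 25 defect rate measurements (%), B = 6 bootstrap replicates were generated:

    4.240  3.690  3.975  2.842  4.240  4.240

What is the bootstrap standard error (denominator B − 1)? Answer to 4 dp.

SE* = 0.5497

Bootstrap SE is the standard deviation of the 6 replicate ranges.
Mean of replicates: (4.240 + 3.690 + 3.975 + 2.842 + 4.240 + 4.240) / 6 = 23.22700 / 6 = 3.87117
Sum of squared deviations: (+0.36883)² + (−0.18117)² + (+0.10383)² + (−1.02917)² + (+0.36883)² + (+0.36883)² = 1.51090
Variance = 1.51090 / 5 = 0.30218
SE* = √0.30218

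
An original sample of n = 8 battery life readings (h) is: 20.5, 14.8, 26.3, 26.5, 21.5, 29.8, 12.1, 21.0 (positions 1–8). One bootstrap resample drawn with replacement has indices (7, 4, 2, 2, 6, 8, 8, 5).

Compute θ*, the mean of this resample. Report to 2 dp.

θ* = 20.19

Resample values: 12.1, 26.5, 14.8, 14.8, 29.8, 21.0, 21.0, 21.5.
Mean = (12.1 + 26.5 + 14.8 + 14.8 + 29.8 + 21.0 + 21.0 + 21.5) / 8 = 161.50 / 8 = 20.19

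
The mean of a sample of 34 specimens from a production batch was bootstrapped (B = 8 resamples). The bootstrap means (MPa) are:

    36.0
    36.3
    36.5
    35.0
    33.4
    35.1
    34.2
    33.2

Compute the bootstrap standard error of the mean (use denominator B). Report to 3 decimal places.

Bootstrap SE is the standard deviation of the 8 replicate means.
Mean of replicates: (36.0 + 36.3 + 36.5 + 35.0 + 33.4 + 35.1 + 34.2 + 33.2) / 8 = 279.7000 / 8 = 34.9625
Sum of squared deviations: (+1.0375)² + (+1.3375)² + (+1.5375)² + (+0.0375)² + (−1.5625)² + (+0.1375)² + (−0.7625)² + (−1.7625)² = 11.3787
Variance = 11.3787 / 8 = 1.4223
SE* = √1.4223

SE* = 1.193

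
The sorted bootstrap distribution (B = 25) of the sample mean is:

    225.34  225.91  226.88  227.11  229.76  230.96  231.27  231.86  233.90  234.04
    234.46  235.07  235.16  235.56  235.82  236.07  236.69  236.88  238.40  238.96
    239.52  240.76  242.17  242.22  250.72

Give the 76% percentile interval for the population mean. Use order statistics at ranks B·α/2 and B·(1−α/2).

α = 0.24; lower rank = 25 × 0.120 = 3; upper rank = 25 × 0.880 = 22.
The 3rd smallest replicate is 226.88; the 22nd is 240.76.

(226.88, 240.76)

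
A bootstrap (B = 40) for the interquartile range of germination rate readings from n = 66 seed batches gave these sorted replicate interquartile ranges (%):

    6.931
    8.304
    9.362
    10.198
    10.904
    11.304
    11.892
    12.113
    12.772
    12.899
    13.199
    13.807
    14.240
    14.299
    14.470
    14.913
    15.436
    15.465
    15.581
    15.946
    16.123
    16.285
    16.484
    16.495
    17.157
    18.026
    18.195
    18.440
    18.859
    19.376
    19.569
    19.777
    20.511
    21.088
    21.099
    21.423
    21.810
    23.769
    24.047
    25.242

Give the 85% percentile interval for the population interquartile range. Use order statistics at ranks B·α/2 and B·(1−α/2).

α = 0.15; lower rank = 40 × 0.075 = 3; upper rank = 40 × 0.925 = 37.
The 3rd smallest replicate is 9.362; the 37th is 21.810.

(9.362, 21.810)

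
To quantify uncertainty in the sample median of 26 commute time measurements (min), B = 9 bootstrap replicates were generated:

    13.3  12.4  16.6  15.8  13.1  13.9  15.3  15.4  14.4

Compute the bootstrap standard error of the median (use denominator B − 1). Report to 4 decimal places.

Bootstrap SE is the standard deviation of the 9 replicate medians.
Mean of replicates: (13.3 + 12.4 + 16.6 + 15.8 + 13.1 + 13.9 + 15.3 + 15.4 + 14.4) / 9 = 130.20000 / 9 = 14.46667
Sum of squared deviations: (−1.16667)² + (−2.06667)² + (+2.13333)² + (+1.33333)² + (−1.36667)² + (−0.56667)² + (+0.83333)² + (+0.93333)² + (−0.06667)² = 15.72000
Variance = 15.72000 / 8 = 1.96500
SE* = √1.96500

SE* = 1.4018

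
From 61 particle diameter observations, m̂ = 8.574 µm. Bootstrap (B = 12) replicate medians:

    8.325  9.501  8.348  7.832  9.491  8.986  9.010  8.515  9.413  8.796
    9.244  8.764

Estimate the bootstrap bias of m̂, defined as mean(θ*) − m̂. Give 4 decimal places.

bias = +0.2781

mean(θ*) = (8.325 + 9.501 + 8.348 + 7.832 + 9.491 + 8.986 + 9.010 + 8.515 + 9.413 + 8.796 + 9.244 + 8.764) / 12 = 8.85208
bias = 8.85208 − 8.574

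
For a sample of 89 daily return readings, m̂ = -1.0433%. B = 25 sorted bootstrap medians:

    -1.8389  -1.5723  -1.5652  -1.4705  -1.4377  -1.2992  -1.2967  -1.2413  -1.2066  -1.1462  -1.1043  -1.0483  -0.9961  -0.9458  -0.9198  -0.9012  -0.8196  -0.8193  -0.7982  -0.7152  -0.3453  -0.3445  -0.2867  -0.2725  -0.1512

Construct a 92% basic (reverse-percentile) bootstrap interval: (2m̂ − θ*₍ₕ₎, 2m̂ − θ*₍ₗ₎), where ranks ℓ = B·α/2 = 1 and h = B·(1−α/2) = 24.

(-1.8141, -0.2477)

Percentile endpoints at ranks 1 and 24: θ*₍1₎ = -1.8389, θ*₍24₎ = -0.2725.
Basic interval reflects these around m̂:
  lower = 2 × -1.0433 − -0.2725 = -1.8141
  upper = 2 × -1.0433 − -1.8389 = -0.2477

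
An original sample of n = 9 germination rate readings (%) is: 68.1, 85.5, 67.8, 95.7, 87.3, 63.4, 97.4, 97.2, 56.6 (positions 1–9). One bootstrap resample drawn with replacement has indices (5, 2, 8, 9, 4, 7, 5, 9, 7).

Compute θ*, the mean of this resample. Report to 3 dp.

Resample values: 87.3, 85.5, 97.2, 56.6, 95.7, 97.4, 87.3, 56.6, 97.4.
Mean = (87.3 + 85.5 + 97.2 + 56.6 + 95.7 + 97.4 + 87.3 + 56.6 + 97.4) / 9 = 761.00 / 9 = 84.556

θ* = 84.556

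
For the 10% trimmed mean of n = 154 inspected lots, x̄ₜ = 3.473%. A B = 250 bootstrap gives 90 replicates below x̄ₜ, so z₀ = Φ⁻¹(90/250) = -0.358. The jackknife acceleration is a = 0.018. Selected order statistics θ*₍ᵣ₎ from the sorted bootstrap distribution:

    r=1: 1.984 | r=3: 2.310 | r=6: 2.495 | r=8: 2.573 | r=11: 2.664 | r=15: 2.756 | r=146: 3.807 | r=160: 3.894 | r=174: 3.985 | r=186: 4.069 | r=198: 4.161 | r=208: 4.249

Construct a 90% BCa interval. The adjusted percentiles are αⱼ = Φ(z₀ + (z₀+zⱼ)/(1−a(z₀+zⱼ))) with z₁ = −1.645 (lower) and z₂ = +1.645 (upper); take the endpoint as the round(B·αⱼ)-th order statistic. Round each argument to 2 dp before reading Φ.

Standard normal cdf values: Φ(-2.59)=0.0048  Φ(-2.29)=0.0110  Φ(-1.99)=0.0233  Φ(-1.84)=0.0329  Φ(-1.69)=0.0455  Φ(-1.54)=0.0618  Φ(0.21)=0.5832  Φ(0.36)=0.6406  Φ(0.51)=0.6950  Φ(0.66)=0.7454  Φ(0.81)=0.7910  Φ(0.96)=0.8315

Lower: z₀ + z₁ = -0.358 + (-1.645) = -2.003; 1 − a(z₀+z₁) = 1 − (0.018)(-2.003) = 1.0361; argument = -0.358 + (-2.003)/1.0361 = -2.2913 → -2.29.
α₁ = Φ(-2.29) = 0.0110; rank = round(250 × 0.0110) = 3; θ*₍3₎ = 2.310.
Upper: z₀ + z₂ = 1.287; 1 − a(z₀+z₂) = 0.9768; argument = 0.9595 → 0.96; α₂ = 0.8315; rank = 208; θ*₍208₎ = 4.249.

(2.310, 4.249)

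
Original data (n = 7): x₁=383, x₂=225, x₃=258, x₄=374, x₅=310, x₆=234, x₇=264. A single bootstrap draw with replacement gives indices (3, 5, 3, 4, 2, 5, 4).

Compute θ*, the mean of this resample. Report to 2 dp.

Resample values: 258, 310, 258, 374, 225, 310, 374.
Mean = (258 + 310 + 258 + 374 + 225 + 310 + 374) / 7 = 2109.0 / 7 = 301.29

θ* = 301.29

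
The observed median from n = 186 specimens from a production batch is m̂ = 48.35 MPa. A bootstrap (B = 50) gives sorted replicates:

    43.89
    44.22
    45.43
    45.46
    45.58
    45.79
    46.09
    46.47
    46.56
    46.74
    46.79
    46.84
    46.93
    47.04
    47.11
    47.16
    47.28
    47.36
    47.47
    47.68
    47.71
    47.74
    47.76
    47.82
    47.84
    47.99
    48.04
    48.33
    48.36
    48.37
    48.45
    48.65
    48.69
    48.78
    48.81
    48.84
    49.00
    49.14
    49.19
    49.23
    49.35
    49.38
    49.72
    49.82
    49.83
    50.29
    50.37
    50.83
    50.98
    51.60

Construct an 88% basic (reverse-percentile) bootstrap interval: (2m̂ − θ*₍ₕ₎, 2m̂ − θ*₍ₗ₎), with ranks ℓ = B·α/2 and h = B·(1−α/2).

Percentile endpoints at ranks 3 and 47: θ*₍3₎ = 45.43, θ*₍47₎ = 50.37.
Basic interval reflects these around m̂:
  lower = 2 × 48.35 − 50.37 = 46.33
  upper = 2 × 48.35 − 45.43 = 51.27

(46.33, 51.27)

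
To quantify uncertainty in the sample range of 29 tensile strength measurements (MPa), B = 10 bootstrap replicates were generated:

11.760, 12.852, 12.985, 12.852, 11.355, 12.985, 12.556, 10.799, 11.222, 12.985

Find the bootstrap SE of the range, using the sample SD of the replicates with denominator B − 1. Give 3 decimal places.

Bootstrap SE is the standard deviation of the 10 replicate ranges.
Mean of replicates: (11.760 + 12.852 + 12.985 + 12.852 + 11.355 + 12.985 + 12.556 + 10.799 + 11.222 + 12.985) / 10 = 122.3510 / 10 = 12.2351
Sum of squared deviations: (−0.4751)² + (+0.6169)² + (+0.7499)² + (+0.6169)² + (−0.8801)² + (+0.7499)² + (+0.3209)² + (−1.4361)² + (−1.0131)² + (+0.7499)² = 6.6402
Variance = 6.6402 / 9 = 0.7378
SE* = √0.7378

SE* = 0.859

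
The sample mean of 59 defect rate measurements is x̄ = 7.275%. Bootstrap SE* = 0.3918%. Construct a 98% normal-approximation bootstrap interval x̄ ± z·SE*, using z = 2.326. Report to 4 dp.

(6.3637, 8.1863)

Margin = 2.326 × 0.3918 = 0.91133
Interval: 7.275 ± 0.91133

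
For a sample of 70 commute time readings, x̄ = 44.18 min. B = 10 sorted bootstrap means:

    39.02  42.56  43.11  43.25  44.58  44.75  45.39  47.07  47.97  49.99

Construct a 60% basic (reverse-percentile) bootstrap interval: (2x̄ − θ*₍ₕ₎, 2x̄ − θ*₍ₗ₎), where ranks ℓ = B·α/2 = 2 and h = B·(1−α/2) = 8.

(41.29, 45.80)

Percentile endpoints at ranks 2 and 8: θ*₍2₎ = 42.56, θ*₍8₎ = 47.07.
Basic interval reflects these around x̄:
  lower = 2 × 44.18 − 47.07 = 41.29
  upper = 2 × 44.18 − 42.56 = 45.80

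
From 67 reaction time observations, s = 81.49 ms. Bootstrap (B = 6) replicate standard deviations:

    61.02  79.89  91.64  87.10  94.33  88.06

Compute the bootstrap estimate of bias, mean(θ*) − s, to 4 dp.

bias = +2.1833

mean(θ*) = (61.02 + 79.89 + 91.64 + 87.10 + 94.33 + 88.06) / 6 = 83.67333
bias = 83.67333 − 81.49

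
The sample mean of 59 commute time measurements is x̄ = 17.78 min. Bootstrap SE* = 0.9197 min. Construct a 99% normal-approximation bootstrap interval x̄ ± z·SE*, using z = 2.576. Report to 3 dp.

(15.411, 20.149)

Margin = 2.576 × 0.9197 = 2.3691
Interval: 17.78 ± 2.3691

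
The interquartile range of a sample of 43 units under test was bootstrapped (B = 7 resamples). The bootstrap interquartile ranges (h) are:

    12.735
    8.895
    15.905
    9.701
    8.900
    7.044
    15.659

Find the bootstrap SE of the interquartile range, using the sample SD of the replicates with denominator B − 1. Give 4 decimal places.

Bootstrap SE is the standard deviation of the 7 replicate interquartile ranges.
Mean of replicates: (12.735 + 8.895 + 15.905 + 9.701 + 8.900 + 7.044 + 15.659) / 7 = 78.83900 / 7 = 11.26271
Sum of squared deviations: (+1.47229)² + (−2.36771)² + (+4.64229)² + (−1.56171)² + (−2.36271)² + (−4.21871)² + (+4.39629)² = 74.47076
Variance = 74.47076 / 6 = 12.41179
SE* = √12.41179

SE* = 3.5230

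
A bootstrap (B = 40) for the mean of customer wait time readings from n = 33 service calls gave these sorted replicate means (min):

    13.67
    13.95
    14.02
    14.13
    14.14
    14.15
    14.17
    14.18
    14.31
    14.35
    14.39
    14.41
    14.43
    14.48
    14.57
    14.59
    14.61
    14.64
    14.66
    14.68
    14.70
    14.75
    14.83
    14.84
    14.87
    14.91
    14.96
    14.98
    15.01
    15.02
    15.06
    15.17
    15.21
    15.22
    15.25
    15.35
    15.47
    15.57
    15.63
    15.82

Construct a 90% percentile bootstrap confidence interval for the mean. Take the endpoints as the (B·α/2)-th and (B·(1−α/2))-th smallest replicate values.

(13.95, 15.57)

α = 0.10; lower rank = 40 × 0.050 = 2; upper rank = 40 × 0.950 = 38.
The 2nd smallest replicate is 13.95; the 38th is 15.57.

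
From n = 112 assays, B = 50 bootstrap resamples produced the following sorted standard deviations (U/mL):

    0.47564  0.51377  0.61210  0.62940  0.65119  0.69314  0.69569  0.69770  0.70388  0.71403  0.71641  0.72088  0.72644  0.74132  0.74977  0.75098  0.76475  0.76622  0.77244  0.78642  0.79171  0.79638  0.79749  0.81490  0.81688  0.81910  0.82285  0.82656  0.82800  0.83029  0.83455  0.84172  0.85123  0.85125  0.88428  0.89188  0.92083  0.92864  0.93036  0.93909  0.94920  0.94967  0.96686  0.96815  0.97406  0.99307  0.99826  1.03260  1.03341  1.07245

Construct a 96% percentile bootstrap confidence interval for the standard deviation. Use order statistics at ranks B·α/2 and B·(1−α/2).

(0.47564, 1.03341)

α = 0.04; lower rank = 50 × 0.020 = 1; upper rank = 50 × 0.980 = 49.
The 1st smallest replicate is 0.47564; the 49th is 1.03341.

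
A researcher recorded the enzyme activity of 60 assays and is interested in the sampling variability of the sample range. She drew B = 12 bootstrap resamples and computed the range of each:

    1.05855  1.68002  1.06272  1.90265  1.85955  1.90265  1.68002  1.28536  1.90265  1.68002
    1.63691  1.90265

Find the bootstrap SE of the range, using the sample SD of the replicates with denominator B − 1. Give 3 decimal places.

Bootstrap SE is the standard deviation of the 12 replicate ranges.
Mean of replicates: (1.05855 + 1.68002 + 1.06272 + 1.90265 + 1.85955 + 1.90265 + 1.68002 + 1.28536 + 1.90265 + 1.68002 + 1.63691 + 1.90265) / 12 = 19.553750 / 12 = 1.629479
Sum of squared deviations: (−0.570929)² + (+0.050541)² + (−0.566759)² + (+0.273171)² + (+0.230071)² + (+0.273171)² + (+0.050541)² + (−0.344119)² + (+0.273171)² + (+0.050541)² + (+0.007431)² + (+0.273171)² = 1.124734
Variance = 1.124734 / 11 = 0.102249
SE* = √0.102249

SE* = 0.320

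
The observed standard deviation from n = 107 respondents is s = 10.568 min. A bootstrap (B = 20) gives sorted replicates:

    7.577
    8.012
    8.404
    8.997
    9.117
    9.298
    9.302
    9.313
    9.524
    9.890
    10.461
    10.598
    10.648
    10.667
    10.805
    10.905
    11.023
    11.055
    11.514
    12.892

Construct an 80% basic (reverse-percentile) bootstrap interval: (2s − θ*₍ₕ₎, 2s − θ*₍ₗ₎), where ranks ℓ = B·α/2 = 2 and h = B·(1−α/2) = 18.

(10.081, 13.124)

Percentile endpoints at ranks 2 and 18: θ*₍2₎ = 8.012, θ*₍18₎ = 11.055.
Basic interval reflects these around s:
  lower = 2 × 10.568 − 11.055 = 10.081
  upper = 2 × 10.568 − 8.012 = 13.124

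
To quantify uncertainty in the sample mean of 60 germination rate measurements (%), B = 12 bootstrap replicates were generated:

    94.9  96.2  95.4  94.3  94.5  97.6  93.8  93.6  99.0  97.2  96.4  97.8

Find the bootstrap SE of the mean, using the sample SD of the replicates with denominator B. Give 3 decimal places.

SE* = 1.674

Bootstrap SE is the standard deviation of the 12 replicate means.
Mean of replicates: (94.9 + 96.2 + 95.4 + 94.3 + 94.5 + 97.6 + 93.8 + 93.6 + 99.0 + 97.2 + 96.4 + 97.8) / 12 = 1150.7000 / 12 = 95.8917
Sum of squared deviations: (−0.9917)² + (+0.3083)² + (−0.4917)² + (−1.5917)² + (−1.3917)² + (+1.7083)² + (−2.0917)² + (−2.2917)² + (+3.1083)² + (+1.3083)² + (+0.5083)² + (+1.9083)² = 33.6092
Variance = 33.6092 / 12 = 2.8008
SE* = √2.8008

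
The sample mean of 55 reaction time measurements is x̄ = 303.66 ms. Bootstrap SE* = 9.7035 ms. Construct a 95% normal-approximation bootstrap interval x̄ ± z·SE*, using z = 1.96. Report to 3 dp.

(284.641, 322.679)

Margin = 1.96 × 9.7035 = 19.0189
Interval: 303.66 ± 19.0189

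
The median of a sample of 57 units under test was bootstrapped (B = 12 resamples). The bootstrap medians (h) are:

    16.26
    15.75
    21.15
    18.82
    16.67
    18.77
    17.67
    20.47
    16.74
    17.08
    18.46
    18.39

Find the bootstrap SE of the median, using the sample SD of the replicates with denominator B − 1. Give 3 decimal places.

SE* = 1.653

Bootstrap SE is the standard deviation of the 12 replicate medians.
Mean of replicates: (16.26 + 15.75 + 21.15 + 18.82 + 16.67 + 18.77 + 17.67 + 20.47 + 16.74 + 17.08 + 18.46 + 18.39) / 12 = 216.2300 / 12 = 18.0192
Sum of squared deviations: (−1.7592)² + (−2.2692)² + (+3.1308)² + (+0.8008)² + (−1.3492)² + (+0.7508)² + (−0.3492)² + (+2.4508)² + (−1.2792)² + (−0.9392)² + (+0.4408)² + (+0.3708)² = 30.0499
Variance = 30.0499 / 11 = 2.7318
SE* = √2.7318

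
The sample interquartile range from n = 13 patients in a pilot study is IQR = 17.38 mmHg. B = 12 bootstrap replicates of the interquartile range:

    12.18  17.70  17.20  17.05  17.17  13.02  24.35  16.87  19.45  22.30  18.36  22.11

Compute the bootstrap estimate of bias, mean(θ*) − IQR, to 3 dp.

bias = +0.767

mean(θ*) = (12.18 + 17.70 + 17.20 + 17.05 + 17.17 + 13.02 + 24.35 + 16.87 + 19.45 + 22.30 + 18.36 + 22.11) / 12 = 18.1467
bias = 18.1467 − 17.38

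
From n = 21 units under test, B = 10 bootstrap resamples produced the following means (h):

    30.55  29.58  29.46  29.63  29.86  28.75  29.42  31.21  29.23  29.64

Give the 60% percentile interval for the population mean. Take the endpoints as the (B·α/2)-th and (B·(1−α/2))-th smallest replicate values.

(29.23, 29.86)

Sorted replicates: 28.75, 29.23, 29.42, 29.46, 29.58, 29.63, 29.64, 29.86, 30.55, 31.21
α = 0.40; lower rank = 10 × 0.200 = 2; upper rank = 10 × 0.800 = 8.
The 2nd smallest replicate is 29.23; the 8th is 29.86.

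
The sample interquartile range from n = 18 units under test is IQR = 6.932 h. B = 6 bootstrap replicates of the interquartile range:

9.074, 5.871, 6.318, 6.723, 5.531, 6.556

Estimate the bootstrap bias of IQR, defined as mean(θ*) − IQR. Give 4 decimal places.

mean(θ*) = (9.074 + 5.871 + 6.318 + 6.723 + 5.531 + 6.556) / 6 = 6.67883
bias = 6.67883 − 6.932

bias = −0.2532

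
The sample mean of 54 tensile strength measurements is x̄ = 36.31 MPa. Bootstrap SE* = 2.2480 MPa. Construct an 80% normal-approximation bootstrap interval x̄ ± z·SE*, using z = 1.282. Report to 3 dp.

(33.428, 39.192)

Margin = 1.282 × 2.2480 = 2.8819
Interval: 36.31 ± 2.8819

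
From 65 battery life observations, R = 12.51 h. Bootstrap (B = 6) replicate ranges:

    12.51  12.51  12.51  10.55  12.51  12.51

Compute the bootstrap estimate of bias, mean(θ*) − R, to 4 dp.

bias = −0.3267

mean(θ*) = (12.51 + 12.51 + 12.51 + 10.55 + 12.51 + 12.51) / 6 = 12.18333
bias = 12.18333 − 12.51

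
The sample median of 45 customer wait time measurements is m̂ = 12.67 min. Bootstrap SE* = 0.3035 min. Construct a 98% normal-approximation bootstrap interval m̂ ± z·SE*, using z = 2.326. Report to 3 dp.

Margin = 2.326 × 0.3035 = 0.7059
Interval: 12.67 ± 0.7059

(11.964, 13.376)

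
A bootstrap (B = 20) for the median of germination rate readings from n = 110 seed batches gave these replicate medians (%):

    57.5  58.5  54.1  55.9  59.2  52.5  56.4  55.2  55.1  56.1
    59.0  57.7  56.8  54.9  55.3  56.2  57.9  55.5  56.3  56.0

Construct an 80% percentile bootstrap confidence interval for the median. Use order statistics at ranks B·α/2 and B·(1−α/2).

Sorted replicates: 52.5, 54.1, 54.9, 55.1, 55.2, 55.3, 55.5, 55.9, 56.0, 56.1, 56.2, 56.3, 56.4, 56.8, 57.5, 57.7, 57.9, 58.5, 59.0, 59.2
α = 0.20; lower rank = 20 × 0.100 = 2; upper rank = 20 × 0.900 = 18.
The 2nd smallest replicate is 54.1; the 18th is 58.5.

(54.1, 58.5)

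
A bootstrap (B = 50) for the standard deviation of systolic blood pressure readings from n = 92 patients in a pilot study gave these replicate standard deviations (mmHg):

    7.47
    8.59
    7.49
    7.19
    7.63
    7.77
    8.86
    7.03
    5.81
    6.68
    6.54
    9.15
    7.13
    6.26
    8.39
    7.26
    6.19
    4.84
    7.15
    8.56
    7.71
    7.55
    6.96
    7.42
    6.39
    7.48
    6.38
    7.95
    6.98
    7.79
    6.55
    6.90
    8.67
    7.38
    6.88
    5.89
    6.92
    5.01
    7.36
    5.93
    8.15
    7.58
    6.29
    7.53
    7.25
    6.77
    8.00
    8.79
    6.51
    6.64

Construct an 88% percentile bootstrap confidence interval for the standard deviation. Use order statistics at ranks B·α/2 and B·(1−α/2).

Sorted replicates: 4.84, 5.01, 5.81, 5.89, 5.93, 6.19, 6.26, 6.29, 6.38, 6.39, 6.51, 6.54, 6.55, 6.64, 6.68, 6.77, 6.88, 6.90, 6.92, 6.96, 6.98, 7.03, 7.13, 7.15, 7.19, 7.25, 7.26, 7.36, 7.38, 7.42, 7.47, 7.48, 7.49, 7.53, 7.55, 7.58, 7.63, 7.71, 7.77, 7.79, 7.95, 8.00, 8.15, 8.39, 8.56, 8.59, 8.67, 8.79, 8.86, 9.15
α = 0.12; lower rank = 50 × 0.060 = 3; upper rank = 50 × 0.940 = 47.
The 3rd smallest replicate is 5.81; the 47th is 8.67.

(5.81, 8.67)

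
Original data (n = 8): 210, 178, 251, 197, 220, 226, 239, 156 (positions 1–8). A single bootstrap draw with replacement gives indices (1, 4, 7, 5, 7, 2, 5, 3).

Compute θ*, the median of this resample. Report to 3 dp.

θ* = 220.000

Resample values: 210, 197, 239, 220, 239, 178, 220, 251.
Sorted: 178, 197, 210, 220, 220, 239, 239, 251
Median = average of the two middle values = 220.000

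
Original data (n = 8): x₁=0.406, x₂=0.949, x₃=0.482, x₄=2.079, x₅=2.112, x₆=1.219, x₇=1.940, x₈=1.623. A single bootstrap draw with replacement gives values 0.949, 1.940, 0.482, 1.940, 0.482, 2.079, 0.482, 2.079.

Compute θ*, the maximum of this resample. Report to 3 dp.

Maximum = 2.079

θ* = 2.079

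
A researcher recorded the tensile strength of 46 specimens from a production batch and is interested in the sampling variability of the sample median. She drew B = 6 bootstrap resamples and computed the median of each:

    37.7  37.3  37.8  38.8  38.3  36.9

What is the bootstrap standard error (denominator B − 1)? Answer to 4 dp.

Bootstrap SE is the standard deviation of the 6 replicate medians.
Mean of replicates: (37.7 + 37.3 + 37.8 + 38.8 + 38.3 + 36.9) / 6 = 226.80000 / 6 = 37.80000
Sum of squared deviations: (−0.10000)² + (−0.50000)² + (+0.00000)² + (+1.00000)² + (+0.50000)² + (−0.90000)² = 2.32000
Variance = 2.32000 / 5 = 0.46400
SE* = √0.46400

SE* = 0.6812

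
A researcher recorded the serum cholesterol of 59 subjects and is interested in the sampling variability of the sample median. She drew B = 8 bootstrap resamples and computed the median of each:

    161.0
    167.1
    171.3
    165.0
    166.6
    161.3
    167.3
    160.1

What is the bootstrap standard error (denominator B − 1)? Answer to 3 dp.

Bootstrap SE is the standard deviation of the 8 replicate medians.
Mean of replicates: (161.0 + 167.1 + 171.3 + 165.0 + 166.6 + 161.3 + 167.3 + 160.1) / 8 = 1319.7000 / 8 = 164.9625
Sum of squared deviations: (−3.9625)² + (+2.1375)² + (+6.3375)² + (+0.0375)² + (+1.6375)² + (−3.6625)² + (+2.3375)² + (−4.8625)² = 105.6388
Variance = 105.6388 / 7 = 15.0913
SE* = √15.0913

SE* = 3.885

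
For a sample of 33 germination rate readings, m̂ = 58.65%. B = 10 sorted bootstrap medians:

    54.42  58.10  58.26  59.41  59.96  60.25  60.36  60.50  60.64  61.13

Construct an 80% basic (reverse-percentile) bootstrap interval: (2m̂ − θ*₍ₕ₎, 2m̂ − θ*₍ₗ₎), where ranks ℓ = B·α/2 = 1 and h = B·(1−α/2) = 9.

(56.66, 62.88)

Percentile endpoints at ranks 1 and 9: θ*₍1₎ = 54.42, θ*₍9₎ = 60.64.
Basic interval reflects these around m̂:
  lower = 2 × 58.65 − 60.64 = 56.66
  upper = 2 × 58.65 − 54.42 = 62.88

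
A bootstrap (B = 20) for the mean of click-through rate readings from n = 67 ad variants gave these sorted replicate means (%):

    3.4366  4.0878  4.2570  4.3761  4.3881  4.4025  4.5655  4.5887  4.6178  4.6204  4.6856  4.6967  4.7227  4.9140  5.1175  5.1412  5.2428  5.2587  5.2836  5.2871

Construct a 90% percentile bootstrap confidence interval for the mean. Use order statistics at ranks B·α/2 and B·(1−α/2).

(3.4366, 5.2836)

α = 0.10; lower rank = 20 × 0.050 = 1; upper rank = 20 × 0.950 = 19.
The 1st smallest replicate is 3.4366; the 19th is 5.2836.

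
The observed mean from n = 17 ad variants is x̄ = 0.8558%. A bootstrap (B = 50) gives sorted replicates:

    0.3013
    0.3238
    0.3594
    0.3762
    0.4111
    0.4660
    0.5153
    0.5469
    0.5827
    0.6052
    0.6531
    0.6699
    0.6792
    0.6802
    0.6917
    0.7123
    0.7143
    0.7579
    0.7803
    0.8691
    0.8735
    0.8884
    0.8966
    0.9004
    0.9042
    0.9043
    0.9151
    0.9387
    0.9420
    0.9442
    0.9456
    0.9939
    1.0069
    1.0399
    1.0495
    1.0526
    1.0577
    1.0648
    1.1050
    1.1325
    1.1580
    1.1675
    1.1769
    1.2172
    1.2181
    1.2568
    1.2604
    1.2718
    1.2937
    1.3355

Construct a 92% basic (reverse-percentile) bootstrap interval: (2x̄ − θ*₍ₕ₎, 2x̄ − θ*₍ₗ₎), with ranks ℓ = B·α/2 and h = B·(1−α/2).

(0.4398, 1.3878)

Percentile endpoints at ranks 2 and 48: θ*₍2₎ = 0.3238, θ*₍48₎ = 1.2718.
Basic interval reflects these around x̄:
  lower = 2 × 0.8558 − 1.2718 = 0.4398
  upper = 2 × 0.8558 − 0.3238 = 1.3878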